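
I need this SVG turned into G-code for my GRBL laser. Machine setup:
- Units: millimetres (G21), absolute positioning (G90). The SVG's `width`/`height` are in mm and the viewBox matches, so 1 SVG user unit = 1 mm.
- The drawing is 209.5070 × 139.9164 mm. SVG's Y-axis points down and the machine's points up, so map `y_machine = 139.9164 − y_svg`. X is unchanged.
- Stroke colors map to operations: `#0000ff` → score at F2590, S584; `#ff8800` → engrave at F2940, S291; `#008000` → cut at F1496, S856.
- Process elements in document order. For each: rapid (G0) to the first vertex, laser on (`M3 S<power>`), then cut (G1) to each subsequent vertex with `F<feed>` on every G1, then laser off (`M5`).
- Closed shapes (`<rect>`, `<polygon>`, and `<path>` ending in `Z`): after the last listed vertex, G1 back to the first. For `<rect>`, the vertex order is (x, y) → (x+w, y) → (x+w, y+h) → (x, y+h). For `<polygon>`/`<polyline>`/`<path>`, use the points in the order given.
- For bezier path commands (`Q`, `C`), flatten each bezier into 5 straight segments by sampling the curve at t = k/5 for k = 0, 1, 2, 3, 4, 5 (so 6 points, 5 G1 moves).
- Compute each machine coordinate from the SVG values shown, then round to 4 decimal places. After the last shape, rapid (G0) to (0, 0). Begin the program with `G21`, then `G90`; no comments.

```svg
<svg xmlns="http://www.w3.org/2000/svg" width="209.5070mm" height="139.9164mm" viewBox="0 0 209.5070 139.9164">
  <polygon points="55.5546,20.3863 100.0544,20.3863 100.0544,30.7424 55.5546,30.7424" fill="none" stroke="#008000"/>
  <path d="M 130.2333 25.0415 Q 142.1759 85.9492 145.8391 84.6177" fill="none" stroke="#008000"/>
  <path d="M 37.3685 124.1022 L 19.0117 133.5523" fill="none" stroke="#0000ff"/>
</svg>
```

1 u = 1 mm; y_m = 139.9164 − y.

[1] `<polygon>` rectangle, #008000→cut S856 F1496: (55.5546,119.5301) → (100.0544,119.5301) → (100.0544,109.1740) → (55.5546,109.1740) → (55.5546,119.5301) (closed)

[2] `<path>` quadratic bezier, #008000→cut S856 F1496: (130.2333,114.8749) → (134.6792,93.0014) → (138.4627,76.1070) → (141.5838,64.1918) → (144.0426,57.2557) → (145.8391,55.2987)

[3] `<path>` line segment, #0000ff→score S584 F2590: (37.3685,15.8142) → (19.0117,6.3641)

G21
G90
G0 X55.5546 Y119.5301
M3 S856
G1 X100.0544 Y119.5301 F1496
G1 X100.0544 Y109.1740 F1496
G1 X55.5546 Y109.1740 F1496
G1 X55.5546 Y119.5301 F1496
M5
G0 X130.2333 Y114.8749
M3 S856
G1 X134.6792 Y93.0014 F1496
G1 X138.4627 Y76.1070 F1496
G1 X141.5838 Y64.1918 F1496
G1 X144.0426 Y57.2557 F1496
G1 X145.8391 Y55.2987 F1496
M5
G0 X37.3685 Y15.8142
M3 S584
G1 X19.0117 Y6.3641 F2590
M5
G0 X0.0000 Y0.0000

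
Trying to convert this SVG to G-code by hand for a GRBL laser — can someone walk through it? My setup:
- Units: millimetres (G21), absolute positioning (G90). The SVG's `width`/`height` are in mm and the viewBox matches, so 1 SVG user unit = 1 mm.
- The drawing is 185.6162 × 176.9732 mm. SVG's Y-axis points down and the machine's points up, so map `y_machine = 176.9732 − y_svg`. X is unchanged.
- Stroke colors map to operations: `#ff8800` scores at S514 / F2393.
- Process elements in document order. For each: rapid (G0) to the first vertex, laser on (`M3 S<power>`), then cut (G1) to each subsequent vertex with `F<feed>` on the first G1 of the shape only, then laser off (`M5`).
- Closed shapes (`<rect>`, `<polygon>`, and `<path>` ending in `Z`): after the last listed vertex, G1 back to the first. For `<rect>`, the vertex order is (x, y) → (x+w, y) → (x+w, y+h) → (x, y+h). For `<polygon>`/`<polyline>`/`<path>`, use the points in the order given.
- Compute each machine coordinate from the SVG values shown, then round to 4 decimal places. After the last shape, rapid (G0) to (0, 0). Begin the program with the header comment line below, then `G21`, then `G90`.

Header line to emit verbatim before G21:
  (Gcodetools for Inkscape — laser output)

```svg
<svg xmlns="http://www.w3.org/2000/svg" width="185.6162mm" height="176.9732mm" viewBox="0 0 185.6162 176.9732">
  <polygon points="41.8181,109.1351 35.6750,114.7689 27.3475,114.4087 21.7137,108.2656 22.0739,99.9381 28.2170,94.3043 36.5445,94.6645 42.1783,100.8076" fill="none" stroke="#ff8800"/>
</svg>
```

viewBox `0 0 185.6162 176.9732` with mm width/height → 1 unit = 1 mm. Flip: y_m = 176.9732 − y_svg.

**Shape 1** — `<polygon>` regular polygon, stroke `#ff8800` → score (S514, F2393). Machine vertices: (41.8181,67.8381) → (35.6750,62.2043) → (27.3475,62.5645) → (21.7137,68.7076) → (22.0739,77.0351) → (28.2170,82.6689) → (36.5445,82.3087) → (42.1783,76.1656) → (41.8181,67.8381). Closed: final G1 returns to the first vertex.

(Gcodetools for Inkscape — laser output)
G21
G90
G0 X41.8181 Y67.8381
M3 S514
G1 X35.6750 Y62.2043 F2393
G1 X27.3475 Y62.5645
G1 X21.7137 Y68.7076
G1 X22.0739 Y77.0351
G1 X28.2170 Y82.6689
G1 X36.5445 Y82.3087
G1 X42.1783 Y76.1656
G1 X41.8181 Y67.8381
M5
G0 X0.0000 Y0.0000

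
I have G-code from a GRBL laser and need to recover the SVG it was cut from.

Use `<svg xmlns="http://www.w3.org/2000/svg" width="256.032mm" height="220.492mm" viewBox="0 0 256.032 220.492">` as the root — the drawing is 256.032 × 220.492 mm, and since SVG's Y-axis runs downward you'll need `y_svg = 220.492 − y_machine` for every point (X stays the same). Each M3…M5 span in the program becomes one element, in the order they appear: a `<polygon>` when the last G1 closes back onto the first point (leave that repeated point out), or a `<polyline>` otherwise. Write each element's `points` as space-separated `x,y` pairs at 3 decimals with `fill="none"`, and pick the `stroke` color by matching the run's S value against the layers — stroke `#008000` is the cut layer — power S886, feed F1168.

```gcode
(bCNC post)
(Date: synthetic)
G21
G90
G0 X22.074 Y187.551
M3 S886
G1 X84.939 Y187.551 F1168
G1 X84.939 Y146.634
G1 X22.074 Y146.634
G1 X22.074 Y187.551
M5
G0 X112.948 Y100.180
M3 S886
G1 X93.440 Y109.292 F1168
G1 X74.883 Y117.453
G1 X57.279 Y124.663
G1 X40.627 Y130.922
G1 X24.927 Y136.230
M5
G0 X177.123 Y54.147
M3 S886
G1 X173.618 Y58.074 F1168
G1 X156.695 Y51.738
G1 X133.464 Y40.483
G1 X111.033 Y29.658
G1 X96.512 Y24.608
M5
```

<svg xmlns="http://www.w3.org/2000/svg" width="256.032mm" height="220.492mm" viewBox="0 0 256.032 220.492">
  <polygon points="22.074,32.941 84.939,32.941 84.939,73.858 22.074,73.858" fill="none" stroke="#008000"/>
  <polyline points="112.948,120.312 93.440,111.200 74.883,103.039 57.279,95.829 40.627,89.570 24.927,84.262" fill="none" stroke="#008000"/>
  <polyline points="177.123,166.345 173.618,162.418 156.695,168.754 133.464,180.009 111.033,190.834 96.512,195.884" fill="none" stroke="#008000"/>
</svg>

Each laser-on run becomes one SVG element. Flip Y back into SVG space with y_svg = 220.492 − y_machine. Every run uses S886, so all elements get stroke `#008000` (cut).

Run 1: The run returns to its start, so emit a `<polygon>` with points (Y-flipped): 22.074,32.941 84.939,32.941 84.939,73.858 22.074,73.858.

Run 2: The run is open, so emit a `<polyline>` with points (Y-flipped): 112.948,120.312 93.440,111.200 74.883,103.039 57.279,95.829 40.627,89.570 24.927,84.262.

Run 3: The run is open, so emit a `<polyline>` with points (Y-flipped): 177.123,166.345 173.618,162.418 156.695,168.754 133.464,180.009 111.033,190.834 96.512,195.884.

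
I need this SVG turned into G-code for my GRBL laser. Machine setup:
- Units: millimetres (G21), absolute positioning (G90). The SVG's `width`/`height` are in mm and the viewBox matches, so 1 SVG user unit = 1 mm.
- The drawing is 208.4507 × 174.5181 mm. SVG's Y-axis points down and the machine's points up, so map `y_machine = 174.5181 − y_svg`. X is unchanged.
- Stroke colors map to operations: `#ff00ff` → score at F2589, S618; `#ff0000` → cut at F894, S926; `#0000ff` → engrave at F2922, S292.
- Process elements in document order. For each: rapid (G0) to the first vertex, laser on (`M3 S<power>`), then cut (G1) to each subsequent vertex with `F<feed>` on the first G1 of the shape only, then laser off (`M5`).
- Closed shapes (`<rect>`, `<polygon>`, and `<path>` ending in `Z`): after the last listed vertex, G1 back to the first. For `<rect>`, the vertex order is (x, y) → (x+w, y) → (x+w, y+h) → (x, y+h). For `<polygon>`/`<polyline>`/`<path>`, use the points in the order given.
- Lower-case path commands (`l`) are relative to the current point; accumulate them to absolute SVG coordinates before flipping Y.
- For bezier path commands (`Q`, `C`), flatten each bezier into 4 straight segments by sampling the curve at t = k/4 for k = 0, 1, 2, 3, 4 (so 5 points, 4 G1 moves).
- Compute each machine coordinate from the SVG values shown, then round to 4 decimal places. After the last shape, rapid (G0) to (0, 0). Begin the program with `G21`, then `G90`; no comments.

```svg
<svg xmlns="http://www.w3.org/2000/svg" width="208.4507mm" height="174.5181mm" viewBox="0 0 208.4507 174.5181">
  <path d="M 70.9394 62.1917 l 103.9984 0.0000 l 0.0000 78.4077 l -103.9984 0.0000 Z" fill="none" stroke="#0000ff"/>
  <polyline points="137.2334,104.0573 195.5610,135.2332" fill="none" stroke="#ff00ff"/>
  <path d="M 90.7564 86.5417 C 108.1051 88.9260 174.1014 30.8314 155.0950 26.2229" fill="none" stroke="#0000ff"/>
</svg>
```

G21
G90
G0 X70.9394 Y112.3264
M3 S292
G1 X174.9378 Y112.3264 F2922
G1 X174.9378 Y33.9187
G1 X70.9394 Y33.9187
G1 X70.9394 Y112.3264
M5
G0 X137.2334 Y70.4608
M3 S618
G1 X195.5610 Y39.2849 F2589
M5
G0 X90.7564 Y87.9764
M3 S292
G1 X110.8011 Y95.7473 F2922
G1 X136.5589 Y115.5135
G1 X155.5001 Y136.5909
G1 X155.0950 Y148.2952
M5
G0 X0.0000 Y0.0000

1 u = 1 mm; y_m = 174.5181 − y.

[1] `<path>` rectangle, #0000ff→engrave S292 F2922: (70.9394,112.3264) → (174.9378,112.3264) → (174.9378,33.9187) → (70.9394,33.9187) → (70.9394,112.3264) (closed)

[2] `<polyline>` line segment, #ff00ff→score S618 F2589: (137.2334,70.4608) → (195.5610,39.2849)

[3] `<path>` cubic bezier, #0000ff→engrave S292 F2922: (90.7564,87.9764) → (110.8011,95.7473) → (136.5589,115.5135) → (155.5001,136.5909) → (155.0950,148.2952)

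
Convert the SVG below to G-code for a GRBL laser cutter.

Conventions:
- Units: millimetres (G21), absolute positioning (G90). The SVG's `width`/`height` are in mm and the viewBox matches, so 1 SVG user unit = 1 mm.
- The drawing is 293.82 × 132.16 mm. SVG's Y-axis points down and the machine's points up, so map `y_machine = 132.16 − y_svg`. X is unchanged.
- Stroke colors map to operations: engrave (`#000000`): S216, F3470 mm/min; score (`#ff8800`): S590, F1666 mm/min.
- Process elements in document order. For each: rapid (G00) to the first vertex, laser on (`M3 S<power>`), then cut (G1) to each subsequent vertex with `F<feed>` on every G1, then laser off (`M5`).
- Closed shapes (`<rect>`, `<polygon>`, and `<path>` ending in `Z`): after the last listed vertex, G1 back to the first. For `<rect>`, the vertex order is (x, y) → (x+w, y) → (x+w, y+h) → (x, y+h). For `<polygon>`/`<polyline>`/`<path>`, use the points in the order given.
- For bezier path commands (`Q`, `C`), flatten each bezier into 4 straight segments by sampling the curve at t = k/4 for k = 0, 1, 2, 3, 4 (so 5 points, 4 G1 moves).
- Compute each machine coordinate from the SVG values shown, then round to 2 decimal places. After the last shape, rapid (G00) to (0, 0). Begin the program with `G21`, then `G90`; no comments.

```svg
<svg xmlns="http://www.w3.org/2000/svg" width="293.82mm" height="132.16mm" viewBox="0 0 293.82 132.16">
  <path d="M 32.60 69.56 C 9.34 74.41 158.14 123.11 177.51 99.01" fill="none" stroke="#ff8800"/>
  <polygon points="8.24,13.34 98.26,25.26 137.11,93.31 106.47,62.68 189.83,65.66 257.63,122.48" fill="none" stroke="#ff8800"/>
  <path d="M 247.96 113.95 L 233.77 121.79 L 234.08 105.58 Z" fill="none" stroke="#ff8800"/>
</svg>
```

G21
G90
G00 X32.60 Y62.60
M3 S590
G1 X42.71 Y52.56 F1666
G1 X89.07 Y37.02 F1666
G1 X143.43 Y26.90 F1666
G1 X177.51 Y33.15 F1666
M5
G00 X8.24 Y118.82
M3 S590
G1 X98.26 Y106.90 F1666
G1 X137.11 Y38.85 F1666
G1 X106.47 Y69.48 F1666
G1 X189.83 Y66.50 F1666
G1 X257.63 Y9.68 F1666
G1 X8.24 Y118.82 F1666
M5
G00 X247.96 Y18.21
M3 S590
G1 X233.77 Y10.37 F1666
G1 X234.08 Y26.58 F1666
G1 X247.96 Y18.21 F1666
M5
G00 X0.00 Y0.00

viewBox `0 0 293.82 132.16` with mm width/height → 1 unit = 1 mm. Flip: y_m = 132.16 − y_svg.

**Shape 1** — `<path>` cubic bezier, stroke `#ff8800` → score (S590, F1666). Control points (SVG): P0=(32.60,69.56), P1=(9.34,74.41), P2=(158.14,123.11), P3=(177.51,99.01); sampled at t=k/4. Machine vertices: (32.60,62.60) → (42.71,52.56) → (89.07,37.02) → (143.43,26.90) → (177.51,33.15). Open path.

**Shape 2** — `<polygon>` closed polygon, stroke `#ff8800` → score (S590, F1666). Machine vertices: (8.24,118.82) → (98.26,106.90) → (137.11,38.85) → (106.47,69.48) → (189.83,66.50) → (257.63,9.68) → (8.24,118.82). Closed: final G1 returns to the first vertex.

**Shape 3** — `<path>` regular polygon, stroke `#ff8800` → score (S590, F1666). Machine vertices: (247.96,18.21) → (233.77,10.37) → (234.08,26.58) → (247.96,18.21). Closed: final G1 returns to the first vertex.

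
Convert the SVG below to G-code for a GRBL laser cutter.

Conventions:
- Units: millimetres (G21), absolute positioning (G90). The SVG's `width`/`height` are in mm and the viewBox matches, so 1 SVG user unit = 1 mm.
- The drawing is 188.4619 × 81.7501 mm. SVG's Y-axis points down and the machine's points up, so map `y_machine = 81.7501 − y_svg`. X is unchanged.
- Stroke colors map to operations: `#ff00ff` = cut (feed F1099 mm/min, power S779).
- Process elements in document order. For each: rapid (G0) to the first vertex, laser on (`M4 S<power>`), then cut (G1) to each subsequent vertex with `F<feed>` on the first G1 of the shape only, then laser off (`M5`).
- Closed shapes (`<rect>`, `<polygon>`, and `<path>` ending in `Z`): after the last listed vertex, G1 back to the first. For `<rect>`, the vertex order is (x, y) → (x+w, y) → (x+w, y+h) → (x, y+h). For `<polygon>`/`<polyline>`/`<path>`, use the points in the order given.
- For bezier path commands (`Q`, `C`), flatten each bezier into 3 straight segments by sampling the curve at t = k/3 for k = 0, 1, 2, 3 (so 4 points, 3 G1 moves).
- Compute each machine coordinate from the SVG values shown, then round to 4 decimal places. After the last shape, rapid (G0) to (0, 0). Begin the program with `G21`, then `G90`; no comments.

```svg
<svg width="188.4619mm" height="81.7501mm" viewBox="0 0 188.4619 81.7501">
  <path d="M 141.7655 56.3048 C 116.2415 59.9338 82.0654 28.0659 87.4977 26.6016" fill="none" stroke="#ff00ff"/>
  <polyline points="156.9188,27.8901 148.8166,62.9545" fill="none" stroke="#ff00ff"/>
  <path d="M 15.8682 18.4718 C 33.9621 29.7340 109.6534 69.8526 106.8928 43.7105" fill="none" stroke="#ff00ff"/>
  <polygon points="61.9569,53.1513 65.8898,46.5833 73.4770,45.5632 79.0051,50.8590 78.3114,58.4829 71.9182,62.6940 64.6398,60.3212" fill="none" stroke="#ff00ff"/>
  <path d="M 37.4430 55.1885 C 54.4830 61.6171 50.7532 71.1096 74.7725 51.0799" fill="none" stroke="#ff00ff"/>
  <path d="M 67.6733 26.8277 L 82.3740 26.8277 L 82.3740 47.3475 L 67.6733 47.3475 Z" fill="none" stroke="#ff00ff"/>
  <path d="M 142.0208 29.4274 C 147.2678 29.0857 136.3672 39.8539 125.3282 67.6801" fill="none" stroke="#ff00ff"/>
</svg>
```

1 u = 1 mm; y_m = 81.7501 − y.

[1] `<path>` cubic bezier, #ff00ff→cut S779 F1099: (141.7655,25.4453) → (115.1449,31.2078) → (93.4808,45.9904) → (87.4977,55.1485)

[2] `<polyline>` line segment, #ff00ff→cut S779 F1099: (156.9188,53.8600) → (148.8166,18.7956)

[3] `<path>` cubic bezier, #ff00ff→cut S779 F1099: (15.8682,63.2783) → (48.1224,45.9202) → (88.5416,30.4615) → (106.8928,38.0396)

[4] `<polygon>` regular polygon, #ff00ff→cut S779 F1099: (61.9569,28.5988) → (65.8898,35.1668) → (73.4770,36.1869) → (79.0051,30.8911) → (78.3114,23.2672) → (71.9182,19.0561) → (64.6398,21.4289) → (61.9569,28.5988) (closed)

[5] `<path>` cubic bezier, #ff00ff→cut S779 F1099: (37.4430,26.5616) → (49.3567,20.3186) → (58.2059,19.2743) → (74.7725,30.6702)

[6] `<path>` rectangle, #ff00ff→cut S779 F1099: (67.6733,54.9224) → (82.3740,54.9224) → (82.3740,34.4026) → (67.6733,34.4026) → (67.6733,54.9224) (closed)

[7] `<path>` cubic bezier, #ff00ff→cut S779 F1099: (142.0208,52.3227) → (142.4782,48.7408) → (135.7281,36.4305) → (125.3282,14.0700)

G21
G90
G0 X141.7655 Y25.4453
M4 S779
G1 X115.1449 Y31.2078 F1099
G1 X93.4808 Y45.9904
G1 X87.4977 Y55.1485
M5
G0 X156.9188 Y53.8600
M4 S779
G1 X148.8166 Y18.7956 F1099
M5
G0 X15.8682 Y63.2783
M4 S779
G1 X48.1224 Y45.9202 F1099
G1 X88.5416 Y30.4615
G1 X106.8928 Y38.0396
M5
G0 X61.9569 Y28.5988
M4 S779
G1 X65.8898 Y35.1668 F1099
G1 X73.4770 Y36.1869
G1 X79.0051 Y30.8911
G1 X78.3114 Y23.2672
G1 X71.9182 Y19.0561
G1 X64.6398 Y21.4289
G1 X61.9569 Y28.5988
M5
G0 X37.4430 Y26.5616
M4 S779
G1 X49.3567 Y20.3186 F1099
G1 X58.2059 Y19.2743
G1 X74.7725 Y30.6702
M5
G0 X67.6733 Y54.9224
M4 S779
G1 X82.3740 Y54.9224 F1099
G1 X82.3740 Y34.4026
G1 X67.6733 Y34.4026
G1 X67.6733 Y54.9224
M5
G0 X142.0208 Y52.3227
M4 S779
G1 X142.4782 Y48.7408 F1099
G1 X135.7281 Y36.4305
G1 X125.3282 Y14.0700
M5
G0 X0.0000 Y0.0000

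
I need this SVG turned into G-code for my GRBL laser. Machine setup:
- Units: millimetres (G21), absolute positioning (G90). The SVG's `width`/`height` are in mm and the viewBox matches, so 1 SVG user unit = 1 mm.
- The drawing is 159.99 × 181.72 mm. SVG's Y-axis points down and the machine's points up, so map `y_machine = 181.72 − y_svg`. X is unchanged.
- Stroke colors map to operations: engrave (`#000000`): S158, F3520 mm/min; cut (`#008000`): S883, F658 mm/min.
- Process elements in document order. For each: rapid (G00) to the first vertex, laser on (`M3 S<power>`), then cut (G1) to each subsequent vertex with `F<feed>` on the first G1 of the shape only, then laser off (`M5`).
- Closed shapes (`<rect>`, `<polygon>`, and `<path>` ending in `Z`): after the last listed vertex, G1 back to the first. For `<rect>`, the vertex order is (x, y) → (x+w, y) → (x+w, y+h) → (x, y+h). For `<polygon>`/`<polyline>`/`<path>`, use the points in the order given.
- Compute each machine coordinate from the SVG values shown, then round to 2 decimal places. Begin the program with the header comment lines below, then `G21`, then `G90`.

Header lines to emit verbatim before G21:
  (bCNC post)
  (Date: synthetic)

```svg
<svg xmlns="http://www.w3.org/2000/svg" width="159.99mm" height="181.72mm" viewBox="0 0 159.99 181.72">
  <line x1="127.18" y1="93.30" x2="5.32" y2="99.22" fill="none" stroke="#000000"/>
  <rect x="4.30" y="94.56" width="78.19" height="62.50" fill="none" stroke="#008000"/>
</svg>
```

viewBox `0 0 159.99 181.72` with mm width/height → 1 unit = 1 mm. Flip: y_m = 181.72 − y_svg.

**Shape 1** — `<line>` line segment, stroke `#000000` → engrave (S158, F3520). Machine vertices: (127.18,88.42) → (5.32,82.50). Open path.

**Shape 2** — `<rect>` rectangle, stroke `#008000` → cut (S883, F658). Machine vertices: (4.30,87.16) → (82.49,87.16) → (82.49,24.66) → (4.30,24.66) → (4.30,87.16). Closed: final G1 returns to the first vertex.

(bCNC post)
(Date: synthetic)
G21
G90
G00 X127.18 Y88.42
M3 S158
G1 X5.32 Y82.50 F3520
M5
G00 X4.30 Y87.16
M3 S883
G1 X82.49 Y87.16 F658
G1 X82.49 Y24.66
G1 X4.30 Y24.66
G1 X4.30 Y87.16
M5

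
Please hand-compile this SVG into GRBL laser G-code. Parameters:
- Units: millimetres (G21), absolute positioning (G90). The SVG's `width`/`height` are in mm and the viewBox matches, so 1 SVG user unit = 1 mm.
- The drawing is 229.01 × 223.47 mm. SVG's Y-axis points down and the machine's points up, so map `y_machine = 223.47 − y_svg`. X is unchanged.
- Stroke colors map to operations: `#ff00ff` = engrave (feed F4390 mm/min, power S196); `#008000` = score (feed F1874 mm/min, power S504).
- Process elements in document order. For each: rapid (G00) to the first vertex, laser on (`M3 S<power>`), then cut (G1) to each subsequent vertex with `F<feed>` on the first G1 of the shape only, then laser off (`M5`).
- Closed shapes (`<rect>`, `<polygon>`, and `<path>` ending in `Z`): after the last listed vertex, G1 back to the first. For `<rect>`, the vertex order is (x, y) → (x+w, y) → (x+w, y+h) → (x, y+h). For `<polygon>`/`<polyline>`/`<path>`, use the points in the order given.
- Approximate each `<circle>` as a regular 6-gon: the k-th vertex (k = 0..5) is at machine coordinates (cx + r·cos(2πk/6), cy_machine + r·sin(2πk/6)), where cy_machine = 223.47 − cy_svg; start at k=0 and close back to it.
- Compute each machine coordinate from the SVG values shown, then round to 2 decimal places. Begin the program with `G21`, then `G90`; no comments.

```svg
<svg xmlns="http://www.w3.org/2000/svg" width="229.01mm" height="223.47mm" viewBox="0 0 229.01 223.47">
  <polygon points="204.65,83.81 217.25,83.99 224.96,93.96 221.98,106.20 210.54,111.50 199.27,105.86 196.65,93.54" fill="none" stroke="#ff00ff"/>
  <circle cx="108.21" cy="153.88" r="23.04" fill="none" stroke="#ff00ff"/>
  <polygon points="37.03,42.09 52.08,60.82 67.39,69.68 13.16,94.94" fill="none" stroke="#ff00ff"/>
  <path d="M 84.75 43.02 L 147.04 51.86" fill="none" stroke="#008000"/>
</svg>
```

G21
G90
G00 X204.65 Y139.66
M3 S196
G1 X217.25 Y139.48 F4390
G1 X224.96 Y129.51
G1 X221.98 Y117.27
G1 X210.54 Y111.97
G1 X199.27 Y117.61
G1 X196.65 Y129.93
G1 X204.65 Y139.66
M5
G00 X131.25 Y69.59
M3 S196
G1 X119.73 Y89.54 F4390
G1 X96.69 Y89.54
G1 X85.17 Y69.59
G1 X96.69 Y49.64
G1 X119.73 Y49.64
G1 X131.25 Y69.59
M5
G00 X37.03 Y181.38
M3 S196
G1 X52.08 Y162.65 F4390
G1 X67.39 Y153.79
G1 X13.16 Y128.53
G1 X37.03 Y181.38
M5
G00 X84.75 Y180.45
M3 S504
G1 X147.04 Y171.61 F1874
M5

1 u = 1 mm; y_m = 223.47 − y.

[1] `<polygon>` regular polygon, #ff00ff→engrave S196 F4390: (204.65,139.66) → (217.25,139.48) → (224.96,129.51) → (221.98,117.27) → (210.54,111.97) → (199.27,117.61) → (196.65,129.93) → (204.65,139.66) (closed)

[2] `<circle>` circle, #ff00ff→engrave S196 F4390: (131.25,69.59) → (119.73,89.54) → (96.69,89.54) → (85.17,69.59) → (96.69,49.64) → (119.73,49.64) → (131.25,69.59) (closed)

[3] `<polygon>` closed polygon, #ff00ff→engrave S196 F4390: (37.03,181.38) → (52.08,162.65) → (67.39,153.79) → (13.16,128.53) → (37.03,181.38) (closed)

[4] `<path>` line segment, #008000→score S504 F1874: (84.75,180.45) → (147.04,171.61)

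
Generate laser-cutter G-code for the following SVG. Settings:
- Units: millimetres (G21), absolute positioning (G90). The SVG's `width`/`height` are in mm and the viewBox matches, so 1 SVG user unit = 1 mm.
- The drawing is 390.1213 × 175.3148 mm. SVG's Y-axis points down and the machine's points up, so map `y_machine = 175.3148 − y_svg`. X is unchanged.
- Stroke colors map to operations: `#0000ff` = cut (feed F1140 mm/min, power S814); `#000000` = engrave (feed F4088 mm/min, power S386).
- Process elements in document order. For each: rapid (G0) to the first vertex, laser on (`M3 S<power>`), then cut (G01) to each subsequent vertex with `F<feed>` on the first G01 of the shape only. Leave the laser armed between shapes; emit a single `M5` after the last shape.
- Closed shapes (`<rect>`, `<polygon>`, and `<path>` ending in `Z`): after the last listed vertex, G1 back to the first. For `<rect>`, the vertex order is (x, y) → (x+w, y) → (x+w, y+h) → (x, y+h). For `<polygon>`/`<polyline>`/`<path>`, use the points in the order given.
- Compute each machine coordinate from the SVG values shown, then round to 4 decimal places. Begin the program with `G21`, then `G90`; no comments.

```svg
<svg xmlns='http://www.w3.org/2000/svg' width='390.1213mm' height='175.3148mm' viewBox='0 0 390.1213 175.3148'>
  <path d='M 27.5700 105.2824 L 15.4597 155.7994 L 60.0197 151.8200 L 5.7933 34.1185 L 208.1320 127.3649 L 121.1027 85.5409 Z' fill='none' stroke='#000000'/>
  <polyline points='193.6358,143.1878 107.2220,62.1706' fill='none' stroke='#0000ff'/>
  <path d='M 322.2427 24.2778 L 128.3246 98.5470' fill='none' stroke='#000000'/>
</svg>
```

1 u = 1 mm; y_m = 175.3148 − y.

[1] `<path>` closed polygon, #000000→engrave S386 F4088: (27.5700,70.0324) → (15.4597,19.5154) → (60.0197,23.4948) → (5.7933,141.1963) → (208.1320,47.9499) → (121.1027,89.7739) → (27.5700,70.0324) (closed)

[2] `<polyline>` line segment, #0000ff→cut S814 F1140: (193.6358,32.1270) → (107.2220,113.1442)

[3] `<path>` line segment, #000000→engrave S386 F4088: (322.2427,151.0370) → (128.3246,76.7678)

G21
G90
G0 X27.5700 Y70.0324
M3 S386
G01 X15.4597 Y19.5154 F4088
G01 X60.0197 Y23.4948
G01 X5.7933 Y141.1963
G01 X208.1320 Y47.9499
G01 X121.1027 Y89.7739
G01 X27.5700 Y70.0324
G0 X193.6358 Y32.1270
M3 S814
G01 X107.2220 Y113.1442 F1140
G0 X322.2427 Y151.0370
M3 S386
G01 X128.3246 Y76.7678 F4088
M5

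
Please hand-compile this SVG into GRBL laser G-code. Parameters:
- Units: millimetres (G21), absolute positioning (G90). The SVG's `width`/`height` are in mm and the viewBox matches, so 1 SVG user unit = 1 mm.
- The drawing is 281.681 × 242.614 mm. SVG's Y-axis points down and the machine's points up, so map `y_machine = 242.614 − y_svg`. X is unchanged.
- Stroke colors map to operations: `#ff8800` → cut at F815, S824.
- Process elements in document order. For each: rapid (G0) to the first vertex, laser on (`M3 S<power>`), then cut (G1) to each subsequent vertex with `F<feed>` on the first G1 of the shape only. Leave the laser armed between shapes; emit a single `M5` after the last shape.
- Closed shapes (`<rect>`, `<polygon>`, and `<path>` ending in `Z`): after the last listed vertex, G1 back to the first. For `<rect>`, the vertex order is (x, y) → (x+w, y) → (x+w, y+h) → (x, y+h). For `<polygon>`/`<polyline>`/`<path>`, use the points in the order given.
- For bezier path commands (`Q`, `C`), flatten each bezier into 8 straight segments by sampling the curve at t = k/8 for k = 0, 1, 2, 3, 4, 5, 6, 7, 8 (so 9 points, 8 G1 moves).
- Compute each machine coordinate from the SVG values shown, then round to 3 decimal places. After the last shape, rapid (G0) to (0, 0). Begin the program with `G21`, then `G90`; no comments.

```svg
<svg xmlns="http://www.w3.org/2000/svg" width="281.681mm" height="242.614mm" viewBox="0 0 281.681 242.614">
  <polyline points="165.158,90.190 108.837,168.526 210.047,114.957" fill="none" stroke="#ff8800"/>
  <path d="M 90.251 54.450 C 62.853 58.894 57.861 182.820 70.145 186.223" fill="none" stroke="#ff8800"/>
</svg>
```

G21
G90
G0 X165.158 Y152.424
M3 S824
G1 X108.837 Y74.088 F815
G1 X210.047 Y127.657
G0 X90.251 Y188.164
M3 S824
G1 X81.017 Y181.366 F815
G1 X73.823 Y166.178
G1 X68.610 Y145.415
G1 X65.317 Y121.887
G1 X63.884 Y98.409
G1 X64.251 Y77.791
G1 X66.358 Y62.848
G1 X70.145 Y56.391
M5
G0 X0.000 Y0.000

1 u = 1 mm; y_m = 242.614 − y.

[1] `<polyline>` open polyline, #ff8800→cut S824 F815: (165.158,152.424) → (108.837,74.088) → (210.047,127.657)

[2] `<path>` cubic bezier, #ff8800→cut S824 F815: (90.251,188.164) → (81.017,181.366) → (73.823,166.178) → (68.610,145.415) → (65.317,121.887) → (63.884,98.409) → (64.251,77.791) → (66.358,62.848) → (70.145,56.391)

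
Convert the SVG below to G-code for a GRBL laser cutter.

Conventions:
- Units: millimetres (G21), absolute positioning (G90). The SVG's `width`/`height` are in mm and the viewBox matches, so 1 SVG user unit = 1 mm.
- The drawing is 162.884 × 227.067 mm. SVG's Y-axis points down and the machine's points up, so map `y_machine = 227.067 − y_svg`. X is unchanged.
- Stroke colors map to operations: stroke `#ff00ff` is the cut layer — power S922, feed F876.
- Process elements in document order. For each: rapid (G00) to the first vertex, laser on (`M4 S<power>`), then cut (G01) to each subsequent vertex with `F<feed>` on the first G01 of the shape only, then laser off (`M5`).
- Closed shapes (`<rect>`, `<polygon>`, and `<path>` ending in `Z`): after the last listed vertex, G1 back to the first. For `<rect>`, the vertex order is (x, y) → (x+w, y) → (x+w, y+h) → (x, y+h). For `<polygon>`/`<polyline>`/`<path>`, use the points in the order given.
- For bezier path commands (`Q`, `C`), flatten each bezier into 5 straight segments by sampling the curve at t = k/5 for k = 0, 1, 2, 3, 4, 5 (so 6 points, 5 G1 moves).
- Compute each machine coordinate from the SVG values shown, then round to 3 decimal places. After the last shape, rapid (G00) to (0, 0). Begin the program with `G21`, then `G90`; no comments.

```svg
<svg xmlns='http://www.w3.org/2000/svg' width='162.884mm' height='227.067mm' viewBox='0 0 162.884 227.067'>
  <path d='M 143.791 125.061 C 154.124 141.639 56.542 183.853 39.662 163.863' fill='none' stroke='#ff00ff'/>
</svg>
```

G21
G90
G00 X143.791 Y102.006
M4 S922
G01 X138.550 Y89.686 F876
G01 X116.463 Y75.429
G01 X86.583 Y63.452
G01 X57.965 Y57.972
G01 X39.662 Y63.204
M5
G00 X0.000 Y0.000

viewBox `0 0 162.884 227.067` with mm width/height → 1 unit = 1 mm. Flip: y_m = 227.067 − y_svg.

**Shape 1** — `<path>` cubic bezier, stroke `#ff00ff` → cut (S922, F876). Control points (SVG): P0=(143.791,125.061), P1=(154.124,141.639), P2=(56.542,183.853), P3=(39.662,163.863); sampled at t=k/5. Machine vertices: (143.791,102.006) → (138.550,89.686) → (116.463,75.429) → (86.583,63.452) → (57.965,57.972) → (39.662,63.204). Open path.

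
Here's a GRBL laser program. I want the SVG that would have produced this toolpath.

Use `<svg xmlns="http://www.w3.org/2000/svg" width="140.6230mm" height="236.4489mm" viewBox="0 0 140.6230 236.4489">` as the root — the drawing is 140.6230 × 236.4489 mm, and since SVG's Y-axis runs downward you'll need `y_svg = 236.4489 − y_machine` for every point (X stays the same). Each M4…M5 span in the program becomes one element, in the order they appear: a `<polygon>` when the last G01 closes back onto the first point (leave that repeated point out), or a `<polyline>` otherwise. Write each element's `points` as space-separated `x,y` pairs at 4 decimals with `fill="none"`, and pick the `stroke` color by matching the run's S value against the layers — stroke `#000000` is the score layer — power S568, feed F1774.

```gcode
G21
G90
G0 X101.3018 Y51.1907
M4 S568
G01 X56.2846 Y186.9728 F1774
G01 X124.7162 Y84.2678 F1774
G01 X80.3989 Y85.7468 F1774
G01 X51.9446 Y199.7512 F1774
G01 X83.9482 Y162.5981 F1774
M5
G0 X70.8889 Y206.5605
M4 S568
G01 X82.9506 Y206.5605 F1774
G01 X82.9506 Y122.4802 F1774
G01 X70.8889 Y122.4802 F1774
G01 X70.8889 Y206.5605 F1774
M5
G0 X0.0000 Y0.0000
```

<svg xmlns="http://www.w3.org/2000/svg" width="140.6230mm" height="236.4489mm" viewBox="0 0 140.6230 236.4489">
  <polyline points="101.3018,185.2582 56.2846,49.4761 124.7162,152.1811 80.3989,150.7021 51.9446,36.6977 83.9482,73.8508" fill="none" stroke="#000000"/>
  <polygon points="70.8889,29.8884 82.9506,29.8884 82.9506,113.9687 70.8889,113.9687" fill="none" stroke="#000000"/>
</svg>

Each laser-on run becomes one SVG element. Flip Y back into SVG space with y_svg = 236.4489 − y_machine. Every run uses S568, so all elements get stroke `#000000` (score).

Run 1: The run is open, so emit a `<polyline>` with points (Y-flipped): 101.3018,185.2582 56.2846,49.4761 124.7162,152.1811 80.3989,150.7021 51.9446,36.6977 83.9482,73.8508.

Run 2: The run returns to its start, so emit a `<polygon>` with points (Y-flipped): 70.8889,29.8884 82.9506,29.8884 82.9506,113.9687 70.8889,113.9687.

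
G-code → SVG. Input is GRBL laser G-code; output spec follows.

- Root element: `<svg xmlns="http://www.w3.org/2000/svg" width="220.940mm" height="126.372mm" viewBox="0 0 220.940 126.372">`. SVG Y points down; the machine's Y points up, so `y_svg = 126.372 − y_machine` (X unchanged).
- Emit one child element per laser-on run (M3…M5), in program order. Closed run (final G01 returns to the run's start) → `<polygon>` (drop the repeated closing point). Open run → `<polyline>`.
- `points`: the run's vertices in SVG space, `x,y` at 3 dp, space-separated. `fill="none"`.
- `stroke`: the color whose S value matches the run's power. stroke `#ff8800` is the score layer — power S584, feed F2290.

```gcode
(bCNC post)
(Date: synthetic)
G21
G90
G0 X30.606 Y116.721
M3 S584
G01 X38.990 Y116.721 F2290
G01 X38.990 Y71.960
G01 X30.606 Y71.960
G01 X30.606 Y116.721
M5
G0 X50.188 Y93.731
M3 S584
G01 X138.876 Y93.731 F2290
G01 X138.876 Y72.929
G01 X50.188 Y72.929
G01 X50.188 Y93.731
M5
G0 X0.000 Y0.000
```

Machine Y-up, SVG Y-down with viewBox height 126.372, so y_svg = 126.372 − y_machine; X carries over. Every run uses S584, so all elements get stroke `#ff8800` (score).

Run 1: The run returns to its start, so emit a `<polygon>` with points (Y-flipped): 30.606,9.651 38.990,9.651 38.990,54.412 30.606,54.412.

Run 2: The run returns to its start, so emit a `<polygon>` with points (Y-flipped): 50.188,32.641 138.876,32.641 138.876,53.443 50.188,53.443.

<svg xmlns="http://www.w3.org/2000/svg" width="220.940mm" height="126.372mm" viewBox="0 0 220.940 126.372">
  <polygon points="30.606,9.651 38.990,9.651 38.990,54.412 30.606,54.412" fill="none" stroke="#ff8800"/>
  <polygon points="50.188,32.641 138.876,32.641 138.876,53.443 50.188,53.443" fill="none" stroke="#ff8800"/>
</svg>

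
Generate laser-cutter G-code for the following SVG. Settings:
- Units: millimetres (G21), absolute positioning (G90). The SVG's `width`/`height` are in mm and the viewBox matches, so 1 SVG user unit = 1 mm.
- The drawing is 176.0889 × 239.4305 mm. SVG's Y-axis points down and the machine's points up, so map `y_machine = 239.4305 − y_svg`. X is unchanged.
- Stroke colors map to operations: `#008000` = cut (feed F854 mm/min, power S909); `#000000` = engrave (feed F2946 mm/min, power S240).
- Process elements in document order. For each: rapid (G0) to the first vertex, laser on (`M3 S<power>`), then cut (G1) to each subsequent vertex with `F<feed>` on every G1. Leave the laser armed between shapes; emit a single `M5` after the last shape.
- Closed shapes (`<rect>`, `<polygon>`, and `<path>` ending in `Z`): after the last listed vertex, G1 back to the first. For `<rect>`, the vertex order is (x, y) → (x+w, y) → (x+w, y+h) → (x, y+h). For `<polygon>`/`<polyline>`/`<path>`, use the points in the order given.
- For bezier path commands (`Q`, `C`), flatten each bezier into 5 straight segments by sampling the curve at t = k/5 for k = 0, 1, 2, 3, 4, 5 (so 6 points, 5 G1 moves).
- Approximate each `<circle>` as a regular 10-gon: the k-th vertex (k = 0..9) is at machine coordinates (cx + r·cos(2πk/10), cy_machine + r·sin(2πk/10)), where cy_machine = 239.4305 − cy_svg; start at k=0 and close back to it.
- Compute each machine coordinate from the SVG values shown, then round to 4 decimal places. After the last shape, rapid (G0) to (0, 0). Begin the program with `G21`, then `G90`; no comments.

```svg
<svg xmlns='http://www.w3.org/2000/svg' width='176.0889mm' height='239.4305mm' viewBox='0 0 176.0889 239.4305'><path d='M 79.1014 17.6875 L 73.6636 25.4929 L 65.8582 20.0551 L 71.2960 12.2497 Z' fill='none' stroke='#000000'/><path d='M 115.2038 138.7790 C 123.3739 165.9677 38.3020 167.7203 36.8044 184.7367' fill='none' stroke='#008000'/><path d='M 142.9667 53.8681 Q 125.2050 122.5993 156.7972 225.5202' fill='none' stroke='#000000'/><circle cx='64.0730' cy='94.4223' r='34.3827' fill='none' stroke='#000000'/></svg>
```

1 u = 1 mm; y_m = 239.4305 − y.

[1] `<path>` regular polygon, #000000→engrave S240 F2946: (79.1014,221.7430) → (73.6636,213.9376) → (65.8582,219.3754) → (71.2960,227.1808) → (79.1014,221.7430) (closed)

[2] `<path>` cubic bezier, #008000→cut S909 F854: (115.2038,100.6515) → (110.3314,87.0650) → (91.5680,77.6296) → (67.4009,70.3916) → (46.3173,63.3976) → (36.8044,54.6938)

[3] `<path>` quadratic bezier, #000000→engrave S240 F2946: (142.9667,185.5624) → (137.8362,156.7023) → (136.6540,125.1071) → (139.4201,90.7767) → (146.1345,53.7111) → (156.7972,13.9103)

[4] `<circle>` circle, #000000→engrave S240 F2946: (98.4557,145.0082) → (91.8892,165.2178) → (74.6978,177.7081) → (53.4482,177.7081) → (36.2568,165.2178) → (29.6903,145.0082) → (36.2568,124.7986) → (53.4482,112.3083) → (74.6978,112.3083) → (91.8892,124.7986) → (98.4557,145.0082) (closed)

G21
G90
G0 X79.1014 Y221.7430
M3 S240
G1 X73.6636 Y213.9376 F2946
G1 X65.8582 Y219.3754 F2946
G1 X71.2960 Y227.1808 F2946
G1 X79.1014 Y221.7430 F2946
G0 X115.2038 Y100.6515
M3 S909
G1 X110.3314 Y87.0650 F854
G1 X91.5680 Y77.6296 F854
G1 X67.4009 Y70.3916 F854
G1 X46.3173 Y63.3976 F854
G1 X36.8044 Y54.6938 F854
G0 X142.9667 Y185.5624
M3 S240
G1 X137.8362 Y156.7023 F2946
G1 X136.6540 Y125.1071 F2946
G1 X139.4201 Y90.7767 F2946
G1 X146.1345 Y53.7111 F2946
G1 X156.7972 Y13.9103 F2946
G0 X98.4557 Y145.0082
M3 S240
G1 X91.8892 Y165.2178 F2946
G1 X74.6978 Y177.7081 F2946
G1 X53.4482 Y177.7081 F2946
G1 X36.2568 Y165.2178 F2946
G1 X29.6903 Y145.0082 F2946
G1 X36.2568 Y124.7986 F2946
G1 X53.4482 Y112.3083 F2946
G1 X74.6978 Y112.3083 F2946
G1 X91.8892 Y124.7986 F2946
G1 X98.4557 Y145.0082 F2946
M5
G0 X0.0000 Y0.0000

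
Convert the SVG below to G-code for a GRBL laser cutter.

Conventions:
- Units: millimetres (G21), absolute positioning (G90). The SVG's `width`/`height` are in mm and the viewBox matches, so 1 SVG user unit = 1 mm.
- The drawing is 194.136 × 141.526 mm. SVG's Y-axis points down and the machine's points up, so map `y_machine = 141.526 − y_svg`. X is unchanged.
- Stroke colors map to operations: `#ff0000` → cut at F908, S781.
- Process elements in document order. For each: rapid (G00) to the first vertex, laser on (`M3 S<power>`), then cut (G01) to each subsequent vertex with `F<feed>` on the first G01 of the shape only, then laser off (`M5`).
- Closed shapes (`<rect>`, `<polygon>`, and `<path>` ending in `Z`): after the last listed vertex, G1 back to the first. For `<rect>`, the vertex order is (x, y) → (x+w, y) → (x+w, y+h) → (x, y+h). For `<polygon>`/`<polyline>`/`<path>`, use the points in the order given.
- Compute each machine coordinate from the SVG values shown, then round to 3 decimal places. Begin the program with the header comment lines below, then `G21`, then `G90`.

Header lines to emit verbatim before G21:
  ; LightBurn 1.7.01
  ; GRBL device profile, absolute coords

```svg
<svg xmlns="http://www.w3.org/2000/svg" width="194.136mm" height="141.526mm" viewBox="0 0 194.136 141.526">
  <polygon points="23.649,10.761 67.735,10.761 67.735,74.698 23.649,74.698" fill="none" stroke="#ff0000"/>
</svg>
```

; LightBurn 1.7.01
; GRBL device profile, absolute coords
G21
G90
G00 X23.649 Y130.765
M3 S781
G01 X67.735 Y130.765 F908
G01 X67.735 Y66.828
G01 X23.649 Y66.828
G01 X23.649 Y130.765
M5

Since the viewBox matches the mm dimensions, user units are millimetres directly. The only transform is the Y-flip y_m = 141.526 − y_svg.

Shape 1 is a rectangle drawn with `<polygon>`. Its stroke #ff0000 means cut at S781, F908. After flipping Y the toolpath is (23.649,130.765) → (67.735,130.765) → (67.735,66.828) → (23.649,66.828) → (23.649,130.765), returning to the start.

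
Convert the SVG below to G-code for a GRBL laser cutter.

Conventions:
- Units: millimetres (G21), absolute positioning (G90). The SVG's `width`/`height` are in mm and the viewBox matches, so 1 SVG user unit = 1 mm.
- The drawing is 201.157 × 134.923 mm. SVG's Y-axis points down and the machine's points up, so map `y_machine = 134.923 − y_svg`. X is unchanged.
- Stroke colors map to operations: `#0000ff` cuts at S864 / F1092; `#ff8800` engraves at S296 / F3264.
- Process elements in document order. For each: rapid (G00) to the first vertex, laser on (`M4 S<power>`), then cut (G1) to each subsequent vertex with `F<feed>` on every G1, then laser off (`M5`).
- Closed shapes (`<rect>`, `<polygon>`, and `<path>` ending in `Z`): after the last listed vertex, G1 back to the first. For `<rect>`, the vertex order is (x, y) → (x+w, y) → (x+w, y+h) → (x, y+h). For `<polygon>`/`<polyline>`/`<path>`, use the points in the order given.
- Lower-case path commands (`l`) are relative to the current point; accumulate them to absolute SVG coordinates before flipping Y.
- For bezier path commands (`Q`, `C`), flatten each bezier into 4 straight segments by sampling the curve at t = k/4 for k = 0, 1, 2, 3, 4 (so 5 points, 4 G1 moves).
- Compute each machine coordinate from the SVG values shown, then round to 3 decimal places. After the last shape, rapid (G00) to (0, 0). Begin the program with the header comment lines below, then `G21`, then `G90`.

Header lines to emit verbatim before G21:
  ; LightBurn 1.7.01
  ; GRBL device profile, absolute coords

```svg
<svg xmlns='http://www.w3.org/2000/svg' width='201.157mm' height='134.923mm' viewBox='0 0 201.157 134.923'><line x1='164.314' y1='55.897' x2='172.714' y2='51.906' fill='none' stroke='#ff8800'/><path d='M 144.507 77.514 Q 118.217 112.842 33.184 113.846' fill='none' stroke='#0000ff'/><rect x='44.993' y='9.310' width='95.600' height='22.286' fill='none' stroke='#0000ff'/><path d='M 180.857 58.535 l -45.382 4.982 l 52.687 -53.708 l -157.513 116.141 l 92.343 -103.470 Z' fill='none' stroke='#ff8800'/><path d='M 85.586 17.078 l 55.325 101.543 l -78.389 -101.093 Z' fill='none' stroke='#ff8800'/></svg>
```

; LightBurn 1.7.01
; GRBL device profile, absolute coords
G21
G90
G00 X164.314 Y79.026
M4 S296
G1 X172.714 Y83.017 F3264
M5
G00 X144.507 Y57.409
M4 S864
G1 X127.691 Y41.890 F1092
G1 X103.531 Y30.662 F1092
G1 X72.029 Y23.724 F1092
G1 X33.184 Y21.077 F1092
M5
G00 X44.993 Y125.613
M4 S864
G1 X140.593 Y125.613 F1092
G1 X140.593 Y103.327 F1092
G1 X44.993 Y103.327 F1092
G1 X44.993 Y125.613 F1092
M5
G00 X180.857 Y76.388
M4 S296
G1 X135.475 Y71.406 F3264
G1 X188.162 Y125.114 F3264
G1 X30.649 Y8.973 F3264
G1 X122.992 Y112.443 F3264
G1 X180.857 Y76.388 F3264
M5
G00 X85.586 Y117.845
M4 S296
G1 X140.911 Y16.302 F3264
G1 X62.522 Y117.395 F3264
G1 X85.586 Y117.845 F3264
M5
G00 X0.000 Y0.000

1 u = 1 mm; y_m = 134.923 − y.

[1] `<line>` line segment, #ff8800→engrave S296 F3264: (164.314,79.026) → (172.714,83.017)

[2] `<path>` quadratic bezier, #0000ff→cut S864 F1092: (144.507,57.409) → (127.691,41.890) → (103.531,30.662) → (72.029,23.724) → (33.184,21.077)

[3] `<rect>` rectangle, #0000ff→cut S864 F1092: (44.993,125.613) → (140.593,125.613) → (140.593,103.327) → (44.993,103.327) → (44.993,125.613) (closed)

[4] `<path>` closed polygon, #ff8800→engrave S296 F3264: (180.857,76.388) → (135.475,71.406) → (188.162,125.114) → (30.649,8.973) → (122.992,112.443) → (180.857,76.388) (closed)

[5] `<path>` closed polygon, #ff8800→engrave S296 F3264: (85.586,117.845) → (140.911,16.302) → (62.522,117.395) → (85.586,117.845) (closed)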